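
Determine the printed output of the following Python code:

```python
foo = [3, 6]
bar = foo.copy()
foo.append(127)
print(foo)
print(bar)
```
[3, 6, 127]
[3, 6]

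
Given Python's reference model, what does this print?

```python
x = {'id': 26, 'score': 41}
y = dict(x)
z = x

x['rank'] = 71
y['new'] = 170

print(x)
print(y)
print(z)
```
{'id': 26, 'score': 41, 'rank': 71}
{'id': 26, 'score': 41, 'new': 170}
{'id': 26, 'score': 41, 'rank': 71}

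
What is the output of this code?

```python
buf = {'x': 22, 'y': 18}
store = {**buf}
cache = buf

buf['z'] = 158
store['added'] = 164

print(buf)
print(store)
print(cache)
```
{'x': 22, 'y': 18, 'z': 158}
{'x': 22, 'y': 18, 'added': 164}
{'x': 22, 'y': 18, 'z': 158}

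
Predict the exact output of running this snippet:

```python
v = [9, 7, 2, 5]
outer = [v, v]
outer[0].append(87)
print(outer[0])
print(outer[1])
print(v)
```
[9, 7, 2, 5, 87]
[9, 7, 2, 5, 87]
[9, 7, 2, 5, 87]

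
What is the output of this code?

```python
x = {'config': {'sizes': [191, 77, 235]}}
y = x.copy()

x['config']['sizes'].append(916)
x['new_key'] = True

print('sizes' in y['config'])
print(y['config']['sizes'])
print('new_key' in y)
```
True
[191, 77, 235, 916]
False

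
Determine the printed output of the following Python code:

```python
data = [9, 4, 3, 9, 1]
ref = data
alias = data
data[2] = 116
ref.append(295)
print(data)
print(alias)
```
[9, 4, 116, 9, 1, 295]
[9, 4, 116, 9, 1, 295]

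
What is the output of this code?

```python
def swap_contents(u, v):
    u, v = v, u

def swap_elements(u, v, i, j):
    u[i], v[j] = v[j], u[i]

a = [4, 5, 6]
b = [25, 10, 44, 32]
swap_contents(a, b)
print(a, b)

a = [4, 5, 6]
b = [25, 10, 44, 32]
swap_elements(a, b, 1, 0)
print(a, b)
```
[4, 5, 6] [25, 10, 44, 32]
[4, 25, 6] [5, 10, 44, 32]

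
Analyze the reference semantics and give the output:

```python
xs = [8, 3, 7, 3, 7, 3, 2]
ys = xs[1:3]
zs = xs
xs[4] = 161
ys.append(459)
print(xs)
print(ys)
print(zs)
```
[8, 3, 7, 3, 161, 3, 2]
[3, 7, 459]
[8, 3, 7, 3, 161, 3, 2]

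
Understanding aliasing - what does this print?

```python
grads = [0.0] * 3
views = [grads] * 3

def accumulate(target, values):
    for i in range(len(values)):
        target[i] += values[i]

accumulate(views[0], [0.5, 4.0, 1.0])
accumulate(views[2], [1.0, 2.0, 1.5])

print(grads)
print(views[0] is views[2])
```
[1.5, 6.0, 2.5]
True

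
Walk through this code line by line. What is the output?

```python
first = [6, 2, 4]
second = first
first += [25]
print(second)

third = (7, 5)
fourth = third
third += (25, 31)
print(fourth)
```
[6, 2, 4, 25]
(7, 5)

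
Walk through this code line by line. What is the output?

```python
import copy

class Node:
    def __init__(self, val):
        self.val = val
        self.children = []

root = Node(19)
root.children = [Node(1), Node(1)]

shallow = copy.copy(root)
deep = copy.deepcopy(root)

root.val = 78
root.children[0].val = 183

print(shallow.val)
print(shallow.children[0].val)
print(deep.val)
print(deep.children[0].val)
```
19
183
19
1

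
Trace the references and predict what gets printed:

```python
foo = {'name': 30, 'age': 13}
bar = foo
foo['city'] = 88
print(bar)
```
{'name': 30, 'age': 13, 'city': 88}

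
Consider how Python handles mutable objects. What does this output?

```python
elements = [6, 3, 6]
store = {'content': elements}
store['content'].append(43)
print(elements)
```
[6, 3, 6, 43]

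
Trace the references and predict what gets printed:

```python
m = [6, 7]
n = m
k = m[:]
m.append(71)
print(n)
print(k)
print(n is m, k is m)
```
[6, 7, 71]
[6, 7]
True False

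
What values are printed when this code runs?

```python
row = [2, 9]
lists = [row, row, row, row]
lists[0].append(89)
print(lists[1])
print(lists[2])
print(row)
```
[2, 9, 89]
[2, 9, 89]
[2, 9, 89]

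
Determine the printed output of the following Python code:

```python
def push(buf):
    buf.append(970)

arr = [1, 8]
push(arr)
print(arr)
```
[1, 8, 970]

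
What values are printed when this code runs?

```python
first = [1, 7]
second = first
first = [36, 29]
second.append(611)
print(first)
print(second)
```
[36, 29]
[1, 7, 611]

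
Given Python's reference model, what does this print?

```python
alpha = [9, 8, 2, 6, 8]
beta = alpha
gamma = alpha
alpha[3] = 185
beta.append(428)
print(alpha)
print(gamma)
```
[9, 8, 2, 185, 8, 428]
[9, 8, 2, 185, 8, 428]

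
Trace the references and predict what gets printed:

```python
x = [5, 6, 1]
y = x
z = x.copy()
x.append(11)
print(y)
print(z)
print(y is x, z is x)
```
[5, 6, 1, 11]
[5, 6, 1]
True False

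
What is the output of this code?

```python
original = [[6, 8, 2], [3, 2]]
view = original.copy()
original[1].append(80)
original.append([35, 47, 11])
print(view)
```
[[6, 8, 2], [3, 2, 80]]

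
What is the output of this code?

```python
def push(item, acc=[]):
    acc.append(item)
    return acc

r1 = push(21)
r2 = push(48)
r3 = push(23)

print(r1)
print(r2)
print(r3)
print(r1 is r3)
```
[21, 48, 23]
[21, 48, 23]
[21, 48, 23]
True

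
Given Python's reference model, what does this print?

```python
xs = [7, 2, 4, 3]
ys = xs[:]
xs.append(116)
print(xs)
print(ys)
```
[7, 2, 4, 3, 116]
[7, 2, 4, 3]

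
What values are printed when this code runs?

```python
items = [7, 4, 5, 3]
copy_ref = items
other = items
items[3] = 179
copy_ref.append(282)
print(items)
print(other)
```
[7, 4, 5, 179, 282]
[7, 4, 5, 179, 282]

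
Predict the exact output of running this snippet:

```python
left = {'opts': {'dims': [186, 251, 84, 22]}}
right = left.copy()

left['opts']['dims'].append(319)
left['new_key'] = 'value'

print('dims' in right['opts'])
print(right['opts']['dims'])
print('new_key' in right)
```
True
[186, 251, 84, 22, 319]
False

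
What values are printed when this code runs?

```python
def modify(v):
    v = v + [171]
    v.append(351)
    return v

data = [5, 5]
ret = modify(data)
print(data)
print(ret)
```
[5, 5]
[5, 5, 171, 351]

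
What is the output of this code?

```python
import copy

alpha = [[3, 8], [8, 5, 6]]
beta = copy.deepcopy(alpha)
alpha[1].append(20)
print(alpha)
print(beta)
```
[[3, 8], [8, 5, 6, 20]]
[[3, 8], [8, 5, 6]]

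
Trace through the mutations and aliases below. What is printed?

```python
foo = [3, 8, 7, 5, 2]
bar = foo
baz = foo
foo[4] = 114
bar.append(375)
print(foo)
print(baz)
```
[3, 8, 7, 5, 114, 375]
[3, 8, 7, 5, 114, 375]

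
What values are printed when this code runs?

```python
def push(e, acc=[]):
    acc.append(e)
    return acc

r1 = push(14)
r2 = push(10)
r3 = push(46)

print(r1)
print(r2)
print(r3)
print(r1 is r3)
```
[14, 10, 46]
[14, 10, 46]
[14, 10, 46]
True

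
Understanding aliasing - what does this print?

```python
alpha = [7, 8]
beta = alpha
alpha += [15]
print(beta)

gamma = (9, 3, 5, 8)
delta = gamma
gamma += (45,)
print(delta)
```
[7, 8, 15]
(9, 3, 5, 8)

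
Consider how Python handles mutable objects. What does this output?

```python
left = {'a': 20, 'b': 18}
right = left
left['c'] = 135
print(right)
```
{'a': 20, 'b': 18, 'c': 135}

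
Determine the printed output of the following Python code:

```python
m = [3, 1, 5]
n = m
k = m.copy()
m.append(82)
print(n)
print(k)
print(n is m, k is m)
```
[3, 1, 5, 82]
[3, 1, 5]
True False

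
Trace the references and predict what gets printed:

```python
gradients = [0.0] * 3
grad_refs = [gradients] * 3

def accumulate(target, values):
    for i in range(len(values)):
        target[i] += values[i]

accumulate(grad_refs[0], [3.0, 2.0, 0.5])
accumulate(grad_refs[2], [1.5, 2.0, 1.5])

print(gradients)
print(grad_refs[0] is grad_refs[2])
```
[4.5, 4.0, 2.0]
True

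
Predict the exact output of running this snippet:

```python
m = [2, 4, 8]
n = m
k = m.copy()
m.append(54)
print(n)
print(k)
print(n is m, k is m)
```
[2, 4, 8, 54]
[2, 4, 8]
True False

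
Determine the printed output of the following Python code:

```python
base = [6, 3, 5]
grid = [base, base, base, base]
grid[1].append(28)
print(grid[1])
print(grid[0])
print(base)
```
[6, 3, 5, 28]
[6, 3, 5, 28]
[6, 3, 5, 28]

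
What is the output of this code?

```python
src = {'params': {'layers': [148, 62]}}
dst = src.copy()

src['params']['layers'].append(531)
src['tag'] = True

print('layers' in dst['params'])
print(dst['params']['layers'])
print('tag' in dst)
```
True
[148, 62, 531]
False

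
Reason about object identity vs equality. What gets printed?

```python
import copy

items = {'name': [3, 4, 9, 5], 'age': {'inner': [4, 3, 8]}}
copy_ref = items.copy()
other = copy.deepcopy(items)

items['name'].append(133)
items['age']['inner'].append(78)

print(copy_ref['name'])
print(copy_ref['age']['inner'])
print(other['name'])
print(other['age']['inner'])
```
[3, 4, 9, 5, 133]
[4, 3, 8, 78]
[3, 4, 9, 5]
[4, 3, 8]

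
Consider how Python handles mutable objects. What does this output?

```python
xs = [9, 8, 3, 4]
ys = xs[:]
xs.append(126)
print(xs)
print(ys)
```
[9, 8, 3, 4, 126]
[9, 8, 3, 4]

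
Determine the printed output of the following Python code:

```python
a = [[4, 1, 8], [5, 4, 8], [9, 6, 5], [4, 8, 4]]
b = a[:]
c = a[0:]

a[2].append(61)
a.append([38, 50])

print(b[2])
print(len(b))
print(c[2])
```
[9, 6, 5, 61]
4
[9, 6, 5, 61]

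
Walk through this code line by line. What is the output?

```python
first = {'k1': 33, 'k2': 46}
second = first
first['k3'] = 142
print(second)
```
{'k1': 33, 'k2': 46, 'k3': 142}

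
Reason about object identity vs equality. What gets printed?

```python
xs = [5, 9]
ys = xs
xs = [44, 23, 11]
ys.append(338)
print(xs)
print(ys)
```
[44, 23, 11]
[5, 9, 338]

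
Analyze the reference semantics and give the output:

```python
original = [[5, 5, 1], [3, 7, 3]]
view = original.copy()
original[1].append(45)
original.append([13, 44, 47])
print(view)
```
[[5, 5, 1], [3, 7, 3, 45]]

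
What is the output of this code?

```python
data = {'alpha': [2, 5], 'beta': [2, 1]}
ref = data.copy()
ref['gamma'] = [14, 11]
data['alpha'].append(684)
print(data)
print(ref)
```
{'alpha': [2, 5, 684], 'beta': [2, 1]}
{'alpha': [2, 5, 684], 'beta': [2, 1], 'gamma': [14, 11]}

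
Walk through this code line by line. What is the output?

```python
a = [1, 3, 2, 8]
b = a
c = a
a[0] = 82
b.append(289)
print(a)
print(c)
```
[82, 3, 2, 8, 289]
[82, 3, 2, 8, 289]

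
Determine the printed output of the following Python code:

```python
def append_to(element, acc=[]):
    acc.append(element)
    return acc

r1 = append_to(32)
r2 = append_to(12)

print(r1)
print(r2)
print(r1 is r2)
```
[32, 12]
[32, 12]
True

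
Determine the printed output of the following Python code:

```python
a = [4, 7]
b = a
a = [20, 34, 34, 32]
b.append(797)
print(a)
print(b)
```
[20, 34, 34, 32]
[4, 7, 797]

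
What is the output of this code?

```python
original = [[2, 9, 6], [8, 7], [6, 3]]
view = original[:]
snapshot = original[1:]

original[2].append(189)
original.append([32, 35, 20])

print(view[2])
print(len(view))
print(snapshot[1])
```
[6, 3, 189]
3
[6, 3, 189]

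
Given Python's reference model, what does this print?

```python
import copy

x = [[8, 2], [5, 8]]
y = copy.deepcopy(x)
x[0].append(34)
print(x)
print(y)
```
[[8, 2, 34], [5, 8]]
[[8, 2], [5, 8]]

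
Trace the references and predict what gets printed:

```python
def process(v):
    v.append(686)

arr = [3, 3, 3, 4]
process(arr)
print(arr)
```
[3, 3, 3, 4, 686]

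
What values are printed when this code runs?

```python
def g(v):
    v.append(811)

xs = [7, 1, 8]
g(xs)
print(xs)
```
[7, 1, 8, 811]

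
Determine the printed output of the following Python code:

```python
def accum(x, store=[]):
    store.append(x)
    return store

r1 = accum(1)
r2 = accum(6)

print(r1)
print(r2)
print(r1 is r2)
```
[1, 6]
[1, 6]
True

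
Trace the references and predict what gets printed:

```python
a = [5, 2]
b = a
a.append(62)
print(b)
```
[5, 2, 62]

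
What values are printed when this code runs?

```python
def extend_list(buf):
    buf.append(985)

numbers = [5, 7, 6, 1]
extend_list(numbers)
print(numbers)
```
[5, 7, 6, 1, 985]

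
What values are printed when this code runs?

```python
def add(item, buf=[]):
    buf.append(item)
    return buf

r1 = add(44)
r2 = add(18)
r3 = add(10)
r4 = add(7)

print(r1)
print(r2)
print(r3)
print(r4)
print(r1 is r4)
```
[44, 18, 10, 7]
[44, 18, 10, 7]
[44, 18, 10, 7]
[44, 18, 10, 7]
True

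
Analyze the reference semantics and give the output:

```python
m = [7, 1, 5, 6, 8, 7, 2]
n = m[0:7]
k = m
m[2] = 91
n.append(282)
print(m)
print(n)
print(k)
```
[7, 1, 91, 6, 8, 7, 2]
[7, 1, 5, 6, 8, 7, 2, 282]
[7, 1, 91, 6, 8, 7, 2]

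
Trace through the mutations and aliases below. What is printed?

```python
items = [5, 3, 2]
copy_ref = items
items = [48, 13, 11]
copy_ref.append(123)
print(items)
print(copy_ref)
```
[48, 13, 11]
[5, 3, 2, 123]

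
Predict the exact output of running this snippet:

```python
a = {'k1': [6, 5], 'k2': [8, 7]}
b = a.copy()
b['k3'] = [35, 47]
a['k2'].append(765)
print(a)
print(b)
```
{'k1': [6, 5], 'k2': [8, 7, 765]}
{'k1': [6, 5], 'k2': [8, 7, 765], 'k3': [35, 47]}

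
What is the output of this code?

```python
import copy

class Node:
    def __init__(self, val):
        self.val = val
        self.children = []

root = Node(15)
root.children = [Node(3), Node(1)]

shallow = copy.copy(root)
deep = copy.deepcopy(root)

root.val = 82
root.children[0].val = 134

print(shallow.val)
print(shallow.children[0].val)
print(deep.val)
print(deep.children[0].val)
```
15
134
15
3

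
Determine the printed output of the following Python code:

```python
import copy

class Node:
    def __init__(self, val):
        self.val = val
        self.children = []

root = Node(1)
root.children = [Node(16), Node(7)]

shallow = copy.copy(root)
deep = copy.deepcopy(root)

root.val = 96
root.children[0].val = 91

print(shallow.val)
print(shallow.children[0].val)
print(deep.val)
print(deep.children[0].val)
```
1
91
1
16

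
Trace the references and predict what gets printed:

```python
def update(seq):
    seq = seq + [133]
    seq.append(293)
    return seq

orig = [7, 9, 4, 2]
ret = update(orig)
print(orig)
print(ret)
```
[7, 9, 4, 2]
[7, 9, 4, 2, 133, 293]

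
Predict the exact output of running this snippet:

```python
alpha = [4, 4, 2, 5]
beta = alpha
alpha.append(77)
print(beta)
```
[4, 4, 2, 5, 77]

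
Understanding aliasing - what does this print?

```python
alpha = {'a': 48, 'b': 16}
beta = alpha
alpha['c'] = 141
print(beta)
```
{'a': 48, 'b': 16, 'c': 141}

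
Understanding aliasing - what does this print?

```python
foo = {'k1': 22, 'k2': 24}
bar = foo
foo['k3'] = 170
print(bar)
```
{'k1': 22, 'k2': 24, 'k3': 170}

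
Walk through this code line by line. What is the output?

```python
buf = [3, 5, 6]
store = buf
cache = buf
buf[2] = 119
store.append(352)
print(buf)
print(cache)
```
[3, 5, 119, 352]
[3, 5, 119, 352]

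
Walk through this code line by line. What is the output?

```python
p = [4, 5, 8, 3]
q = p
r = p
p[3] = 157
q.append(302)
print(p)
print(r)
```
[4, 5, 8, 157, 302]
[4, 5, 8, 157, 302]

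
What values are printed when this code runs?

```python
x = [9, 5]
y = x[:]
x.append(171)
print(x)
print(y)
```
[9, 5, 171]
[9, 5]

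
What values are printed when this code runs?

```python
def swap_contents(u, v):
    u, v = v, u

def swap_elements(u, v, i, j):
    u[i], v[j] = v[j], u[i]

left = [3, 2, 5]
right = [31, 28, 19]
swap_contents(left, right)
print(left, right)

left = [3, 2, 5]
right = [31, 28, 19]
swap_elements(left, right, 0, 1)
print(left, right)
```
[3, 2, 5] [31, 28, 19]
[28, 2, 5] [31, 3, 19]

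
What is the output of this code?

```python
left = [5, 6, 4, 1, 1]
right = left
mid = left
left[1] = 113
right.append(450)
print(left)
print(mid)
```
[5, 113, 4, 1, 1, 450]
[5, 113, 4, 1, 1, 450]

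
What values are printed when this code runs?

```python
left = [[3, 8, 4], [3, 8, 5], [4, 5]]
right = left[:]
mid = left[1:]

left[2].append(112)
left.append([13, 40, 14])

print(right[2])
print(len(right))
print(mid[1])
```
[4, 5, 112]
3
[4, 5, 112]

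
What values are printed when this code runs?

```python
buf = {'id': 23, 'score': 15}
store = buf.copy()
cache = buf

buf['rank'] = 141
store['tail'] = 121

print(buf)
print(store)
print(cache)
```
{'id': 23, 'score': 15, 'rank': 141}
{'id': 23, 'score': 15, 'tail': 121}
{'id': 23, 'score': 15, 'rank': 141}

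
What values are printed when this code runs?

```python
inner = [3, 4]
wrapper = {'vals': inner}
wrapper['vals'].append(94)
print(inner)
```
[3, 4, 94]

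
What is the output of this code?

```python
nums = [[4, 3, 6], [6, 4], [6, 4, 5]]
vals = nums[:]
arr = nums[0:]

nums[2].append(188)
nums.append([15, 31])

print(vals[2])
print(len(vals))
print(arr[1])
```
[6, 4, 5, 188]
3
[6, 4]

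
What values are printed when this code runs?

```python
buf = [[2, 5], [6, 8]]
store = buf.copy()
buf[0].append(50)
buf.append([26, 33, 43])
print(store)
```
[[2, 5, 50], [6, 8]]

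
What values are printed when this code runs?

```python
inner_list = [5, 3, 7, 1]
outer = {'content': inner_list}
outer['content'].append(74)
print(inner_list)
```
[5, 3, 7, 1, 74]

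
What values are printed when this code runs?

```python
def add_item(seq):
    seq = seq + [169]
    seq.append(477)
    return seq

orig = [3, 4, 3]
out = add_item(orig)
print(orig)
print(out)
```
[3, 4, 3]
[3, 4, 3, 169, 477]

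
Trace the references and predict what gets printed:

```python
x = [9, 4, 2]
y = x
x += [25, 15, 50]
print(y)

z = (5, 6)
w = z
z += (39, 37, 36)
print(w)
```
[9, 4, 2, 25, 15, 50]
(5, 6)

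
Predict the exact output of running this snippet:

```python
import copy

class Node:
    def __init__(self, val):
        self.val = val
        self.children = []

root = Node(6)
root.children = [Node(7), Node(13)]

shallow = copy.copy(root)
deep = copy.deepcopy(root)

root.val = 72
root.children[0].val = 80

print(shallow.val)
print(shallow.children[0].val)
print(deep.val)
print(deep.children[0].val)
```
6
80
6
7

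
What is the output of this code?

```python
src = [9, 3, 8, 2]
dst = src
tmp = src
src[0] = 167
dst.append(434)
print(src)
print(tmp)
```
[167, 3, 8, 2, 434]
[167, 3, 8, 2, 434]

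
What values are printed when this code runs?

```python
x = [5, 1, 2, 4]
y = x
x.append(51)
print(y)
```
[5, 1, 2, 4, 51]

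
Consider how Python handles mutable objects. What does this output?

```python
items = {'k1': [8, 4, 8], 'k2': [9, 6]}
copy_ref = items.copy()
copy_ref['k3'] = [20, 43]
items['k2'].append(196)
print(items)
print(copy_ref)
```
{'k1': [8, 4, 8], 'k2': [9, 6, 196]}
{'k1': [8, 4, 8], 'k2': [9, 6, 196], 'k3': [20, 43]}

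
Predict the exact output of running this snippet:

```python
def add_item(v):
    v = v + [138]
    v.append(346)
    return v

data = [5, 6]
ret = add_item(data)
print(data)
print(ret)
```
[5, 6]
[5, 6, 138, 346]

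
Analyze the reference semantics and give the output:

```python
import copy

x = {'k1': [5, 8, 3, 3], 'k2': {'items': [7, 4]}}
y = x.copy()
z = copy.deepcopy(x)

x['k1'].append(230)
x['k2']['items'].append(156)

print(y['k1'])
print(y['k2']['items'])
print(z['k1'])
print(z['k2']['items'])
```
[5, 8, 3, 3, 230]
[7, 4, 156]
[5, 8, 3, 3]
[7, 4]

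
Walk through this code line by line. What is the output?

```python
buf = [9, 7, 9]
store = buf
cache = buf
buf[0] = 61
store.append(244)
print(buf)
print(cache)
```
[61, 7, 9, 244]
[61, 7, 9, 244]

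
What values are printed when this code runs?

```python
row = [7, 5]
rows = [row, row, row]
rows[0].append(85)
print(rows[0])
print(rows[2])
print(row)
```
[7, 5, 85]
[7, 5, 85]
[7, 5, 85]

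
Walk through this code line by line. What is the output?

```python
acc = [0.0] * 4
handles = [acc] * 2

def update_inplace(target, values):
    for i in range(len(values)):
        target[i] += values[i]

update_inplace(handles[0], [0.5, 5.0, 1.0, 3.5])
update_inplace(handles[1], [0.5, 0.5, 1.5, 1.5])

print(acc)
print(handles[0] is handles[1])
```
[1.0, 5.5, 2.5, 5.0]
True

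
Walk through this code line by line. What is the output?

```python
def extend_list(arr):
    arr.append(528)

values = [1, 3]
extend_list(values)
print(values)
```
[1, 3, 528]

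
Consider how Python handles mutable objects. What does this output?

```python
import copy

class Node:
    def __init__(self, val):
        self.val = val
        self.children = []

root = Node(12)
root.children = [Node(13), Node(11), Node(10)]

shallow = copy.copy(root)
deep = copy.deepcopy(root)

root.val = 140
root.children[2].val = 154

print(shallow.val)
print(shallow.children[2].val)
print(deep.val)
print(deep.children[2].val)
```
12
154
12
10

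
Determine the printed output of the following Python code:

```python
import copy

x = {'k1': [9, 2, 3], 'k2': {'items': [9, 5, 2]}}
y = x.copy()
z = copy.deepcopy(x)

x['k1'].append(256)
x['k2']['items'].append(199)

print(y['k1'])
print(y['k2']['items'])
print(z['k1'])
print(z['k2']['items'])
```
[9, 2, 3, 256]
[9, 5, 2, 199]
[9, 2, 3]
[9, 5, 2]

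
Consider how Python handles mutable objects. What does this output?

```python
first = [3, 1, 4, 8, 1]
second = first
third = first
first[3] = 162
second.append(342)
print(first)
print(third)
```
[3, 1, 4, 162, 1, 342]
[3, 1, 4, 162, 1, 342]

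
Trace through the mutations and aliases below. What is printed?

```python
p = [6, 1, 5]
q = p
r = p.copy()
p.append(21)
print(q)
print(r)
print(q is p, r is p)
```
[6, 1, 5, 21]
[6, 1, 5]
True False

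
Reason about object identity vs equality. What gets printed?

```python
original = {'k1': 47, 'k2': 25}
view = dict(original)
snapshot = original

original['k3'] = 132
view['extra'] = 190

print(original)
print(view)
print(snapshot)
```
{'k1': 47, 'k2': 25, 'k3': 132}
{'k1': 47, 'k2': 25, 'extra': 190}
{'k1': 47, 'k2': 25, 'k3': 132}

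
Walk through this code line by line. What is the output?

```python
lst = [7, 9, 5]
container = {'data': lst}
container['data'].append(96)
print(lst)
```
[7, 9, 5, 96]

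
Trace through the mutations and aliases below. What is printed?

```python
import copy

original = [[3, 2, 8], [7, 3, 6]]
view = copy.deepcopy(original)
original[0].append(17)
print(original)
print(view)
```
[[3, 2, 8, 17], [7, 3, 6]]
[[3, 2, 8], [7, 3, 6]]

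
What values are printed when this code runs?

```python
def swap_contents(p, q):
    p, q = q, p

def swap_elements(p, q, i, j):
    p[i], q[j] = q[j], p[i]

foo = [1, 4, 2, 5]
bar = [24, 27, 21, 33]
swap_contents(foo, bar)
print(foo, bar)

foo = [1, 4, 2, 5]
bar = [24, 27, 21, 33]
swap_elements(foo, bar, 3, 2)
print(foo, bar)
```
[1, 4, 2, 5] [24, 27, 21, 33]
[1, 4, 2, 21] [24, 27, 5, 33]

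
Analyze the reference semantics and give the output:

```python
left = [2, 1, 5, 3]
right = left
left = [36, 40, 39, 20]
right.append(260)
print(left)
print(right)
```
[36, 40, 39, 20]
[2, 1, 5, 3, 260]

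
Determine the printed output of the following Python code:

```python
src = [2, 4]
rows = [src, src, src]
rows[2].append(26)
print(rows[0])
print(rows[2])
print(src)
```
[2, 4, 26]
[2, 4, 26]
[2, 4, 26]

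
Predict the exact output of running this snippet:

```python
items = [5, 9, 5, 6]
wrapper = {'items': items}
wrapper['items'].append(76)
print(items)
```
[5, 9, 5, 6, 76]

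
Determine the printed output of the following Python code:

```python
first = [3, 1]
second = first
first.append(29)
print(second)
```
[3, 1, 29]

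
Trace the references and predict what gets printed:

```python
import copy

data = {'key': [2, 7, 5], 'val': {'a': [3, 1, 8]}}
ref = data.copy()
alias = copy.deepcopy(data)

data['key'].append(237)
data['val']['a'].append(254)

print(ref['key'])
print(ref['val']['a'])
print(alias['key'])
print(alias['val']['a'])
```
[2, 7, 5, 237]
[3, 1, 8, 254]
[2, 7, 5]
[3, 1, 8]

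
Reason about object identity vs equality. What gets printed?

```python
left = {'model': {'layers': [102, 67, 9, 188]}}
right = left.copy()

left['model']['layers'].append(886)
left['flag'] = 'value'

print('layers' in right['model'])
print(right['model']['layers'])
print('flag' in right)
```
True
[102, 67, 9, 188, 886]
False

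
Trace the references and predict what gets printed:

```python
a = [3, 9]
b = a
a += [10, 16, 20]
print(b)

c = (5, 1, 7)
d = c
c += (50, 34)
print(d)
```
[3, 9, 10, 16, 20]
(5, 1, 7)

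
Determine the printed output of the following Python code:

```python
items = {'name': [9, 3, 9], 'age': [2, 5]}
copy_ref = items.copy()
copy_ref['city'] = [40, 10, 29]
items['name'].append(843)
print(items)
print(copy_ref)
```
{'name': [9, 3, 9, 843], 'age': [2, 5]}
{'name': [9, 3, 9, 843], 'age': [2, 5], 'city': [40, 10, 29]}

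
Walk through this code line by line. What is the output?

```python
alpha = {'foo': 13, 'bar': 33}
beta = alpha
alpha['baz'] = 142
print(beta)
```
{'foo': 13, 'bar': 33, 'baz': 142}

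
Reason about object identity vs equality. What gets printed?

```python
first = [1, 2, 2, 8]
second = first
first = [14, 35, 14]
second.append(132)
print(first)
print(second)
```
[14, 35, 14]
[1, 2, 2, 8, 132]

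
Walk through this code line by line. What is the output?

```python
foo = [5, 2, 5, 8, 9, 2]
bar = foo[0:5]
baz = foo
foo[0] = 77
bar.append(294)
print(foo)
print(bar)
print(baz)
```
[77, 2, 5, 8, 9, 2]
[5, 2, 5, 8, 9, 294]
[77, 2, 5, 8, 9, 2]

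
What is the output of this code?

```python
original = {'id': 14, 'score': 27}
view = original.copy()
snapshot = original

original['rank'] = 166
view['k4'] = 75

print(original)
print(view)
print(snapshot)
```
{'id': 14, 'score': 27, 'rank': 166}
{'id': 14, 'score': 27, 'k4': 75}
{'id': 14, 'score': 27, 'rank': 166}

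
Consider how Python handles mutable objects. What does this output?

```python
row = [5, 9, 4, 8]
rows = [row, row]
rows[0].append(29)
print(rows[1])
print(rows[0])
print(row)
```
[5, 9, 4, 8, 29]
[5, 9, 4, 8, 29]
[5, 9, 4, 8, 29]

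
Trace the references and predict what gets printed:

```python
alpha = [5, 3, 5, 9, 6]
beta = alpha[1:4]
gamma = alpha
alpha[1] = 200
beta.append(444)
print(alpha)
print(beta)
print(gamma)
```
[5, 200, 5, 9, 6]
[3, 5, 9, 444]
[5, 200, 5, 9, 6]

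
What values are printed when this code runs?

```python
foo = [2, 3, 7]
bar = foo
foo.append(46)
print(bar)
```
[2, 3, 7, 46]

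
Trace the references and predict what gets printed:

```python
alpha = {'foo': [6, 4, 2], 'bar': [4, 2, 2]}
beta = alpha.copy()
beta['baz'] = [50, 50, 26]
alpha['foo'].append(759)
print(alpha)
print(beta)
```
{'foo': [6, 4, 2, 759], 'bar': [4, 2, 2]}
{'foo': [6, 4, 2, 759], 'bar': [4, 2, 2], 'baz': [50, 50, 26]}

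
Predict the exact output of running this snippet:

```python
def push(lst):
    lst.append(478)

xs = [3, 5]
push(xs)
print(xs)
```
[3, 5, 478]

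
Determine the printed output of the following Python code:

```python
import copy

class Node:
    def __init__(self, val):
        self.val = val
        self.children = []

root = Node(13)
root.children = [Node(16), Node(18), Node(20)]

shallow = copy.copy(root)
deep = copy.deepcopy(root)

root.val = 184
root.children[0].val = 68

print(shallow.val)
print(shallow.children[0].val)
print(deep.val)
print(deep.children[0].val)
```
13
68
13
16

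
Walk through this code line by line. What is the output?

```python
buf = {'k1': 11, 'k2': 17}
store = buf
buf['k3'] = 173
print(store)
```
{'k1': 11, 'k2': 17, 'k3': 173}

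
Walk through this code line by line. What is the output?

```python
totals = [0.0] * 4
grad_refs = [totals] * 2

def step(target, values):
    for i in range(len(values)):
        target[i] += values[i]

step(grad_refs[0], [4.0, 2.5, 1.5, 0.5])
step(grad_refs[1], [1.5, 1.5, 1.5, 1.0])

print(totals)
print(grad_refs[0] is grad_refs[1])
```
[5.5, 4.0, 3.0, 1.5]
True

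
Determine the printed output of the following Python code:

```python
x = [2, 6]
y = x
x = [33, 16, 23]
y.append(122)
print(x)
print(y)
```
[33, 16, 23]
[2, 6, 122]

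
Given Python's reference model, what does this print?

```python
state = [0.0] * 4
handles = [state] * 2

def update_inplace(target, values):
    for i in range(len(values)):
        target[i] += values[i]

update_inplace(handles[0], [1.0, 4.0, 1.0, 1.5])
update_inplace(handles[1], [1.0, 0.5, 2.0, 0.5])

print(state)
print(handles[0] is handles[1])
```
[2.0, 4.5, 3.0, 2.0]
True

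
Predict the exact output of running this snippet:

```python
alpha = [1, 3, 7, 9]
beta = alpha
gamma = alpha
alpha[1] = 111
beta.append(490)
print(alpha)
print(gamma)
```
[1, 111, 7, 9, 490]
[1, 111, 7, 9, 490]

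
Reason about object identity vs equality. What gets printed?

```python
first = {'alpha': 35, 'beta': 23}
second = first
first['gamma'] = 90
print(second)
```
{'alpha': 35, 'beta': 23, 'gamma': 90}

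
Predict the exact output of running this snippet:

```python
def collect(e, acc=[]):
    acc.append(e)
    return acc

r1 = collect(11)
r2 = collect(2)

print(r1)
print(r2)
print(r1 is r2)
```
[11, 2]
[11, 2]
True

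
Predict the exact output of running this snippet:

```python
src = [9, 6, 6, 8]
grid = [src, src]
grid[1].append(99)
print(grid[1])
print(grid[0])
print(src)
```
[9, 6, 6, 8, 99]
[9, 6, 6, 8, 99]
[9, 6, 6, 8, 99]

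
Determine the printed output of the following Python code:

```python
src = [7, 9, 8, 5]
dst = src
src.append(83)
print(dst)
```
[7, 9, 8, 5, 83]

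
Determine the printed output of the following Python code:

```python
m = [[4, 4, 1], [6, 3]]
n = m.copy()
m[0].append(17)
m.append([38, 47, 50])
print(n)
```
[[4, 4, 1, 17], [6, 3]]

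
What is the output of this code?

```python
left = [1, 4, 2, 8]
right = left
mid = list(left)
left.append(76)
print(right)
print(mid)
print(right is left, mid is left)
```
[1, 4, 2, 8, 76]
[1, 4, 2, 8]
True False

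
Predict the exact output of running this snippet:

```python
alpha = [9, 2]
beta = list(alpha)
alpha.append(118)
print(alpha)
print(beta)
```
[9, 2, 118]
[9, 2]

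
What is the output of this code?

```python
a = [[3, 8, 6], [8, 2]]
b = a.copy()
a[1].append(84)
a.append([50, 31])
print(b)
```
[[3, 8, 6], [8, 2, 84]]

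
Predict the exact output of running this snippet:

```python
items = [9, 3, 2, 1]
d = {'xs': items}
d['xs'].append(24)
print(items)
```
[9, 3, 2, 1, 24]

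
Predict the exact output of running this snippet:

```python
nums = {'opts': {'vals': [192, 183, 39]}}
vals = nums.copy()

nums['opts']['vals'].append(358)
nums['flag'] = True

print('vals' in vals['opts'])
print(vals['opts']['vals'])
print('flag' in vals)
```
True
[192, 183, 39, 358]
False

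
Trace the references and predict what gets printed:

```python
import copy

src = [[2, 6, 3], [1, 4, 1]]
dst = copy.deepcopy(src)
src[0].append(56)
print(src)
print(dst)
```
[[2, 6, 3, 56], [1, 4, 1]]
[[2, 6, 3], [1, 4, 1]]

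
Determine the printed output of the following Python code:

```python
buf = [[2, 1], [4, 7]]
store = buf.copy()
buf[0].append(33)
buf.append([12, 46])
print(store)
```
[[2, 1, 33], [4, 7]]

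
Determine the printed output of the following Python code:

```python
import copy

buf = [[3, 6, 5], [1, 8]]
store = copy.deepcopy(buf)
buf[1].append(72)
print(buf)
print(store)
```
[[3, 6, 5], [1, 8, 72]]
[[3, 6, 5], [1, 8]]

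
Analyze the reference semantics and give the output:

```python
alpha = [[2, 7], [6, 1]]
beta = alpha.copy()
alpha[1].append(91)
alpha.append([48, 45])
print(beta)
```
[[2, 7], [6, 1, 91]]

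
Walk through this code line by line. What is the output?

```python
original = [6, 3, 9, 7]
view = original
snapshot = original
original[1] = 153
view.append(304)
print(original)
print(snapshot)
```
[6, 153, 9, 7, 304]
[6, 153, 9, 7, 304]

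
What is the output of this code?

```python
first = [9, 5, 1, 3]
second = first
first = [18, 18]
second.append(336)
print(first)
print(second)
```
[18, 18]
[9, 5, 1, 3, 336]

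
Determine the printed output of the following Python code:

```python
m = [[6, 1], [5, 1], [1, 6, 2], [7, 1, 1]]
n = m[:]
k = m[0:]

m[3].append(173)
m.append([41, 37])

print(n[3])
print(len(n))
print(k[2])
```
[7, 1, 1, 173]
4
[1, 6, 2]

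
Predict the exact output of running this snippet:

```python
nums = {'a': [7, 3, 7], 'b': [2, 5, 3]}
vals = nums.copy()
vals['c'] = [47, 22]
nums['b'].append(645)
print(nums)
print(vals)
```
{'a': [7, 3, 7], 'b': [2, 5, 3, 645]}
{'a': [7, 3, 7], 'b': [2, 5, 3, 645], 'c': [47, 22]}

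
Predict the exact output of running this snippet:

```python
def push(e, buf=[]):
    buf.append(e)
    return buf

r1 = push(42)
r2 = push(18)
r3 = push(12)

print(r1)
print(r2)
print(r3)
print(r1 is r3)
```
[42, 18, 12]
[42, 18, 12]
[42, 18, 12]
True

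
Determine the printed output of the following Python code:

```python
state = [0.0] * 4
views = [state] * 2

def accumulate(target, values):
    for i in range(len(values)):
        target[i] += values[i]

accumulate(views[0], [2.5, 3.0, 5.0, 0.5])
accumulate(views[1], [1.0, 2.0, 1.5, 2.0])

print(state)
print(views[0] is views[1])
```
[3.5, 5.0, 6.5, 2.5]
True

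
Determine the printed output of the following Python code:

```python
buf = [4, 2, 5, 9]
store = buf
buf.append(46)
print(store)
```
[4, 2, 5, 9, 46]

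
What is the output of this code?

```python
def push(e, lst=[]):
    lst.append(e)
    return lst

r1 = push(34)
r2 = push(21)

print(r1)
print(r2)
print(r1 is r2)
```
[34, 21]
[34, 21]
True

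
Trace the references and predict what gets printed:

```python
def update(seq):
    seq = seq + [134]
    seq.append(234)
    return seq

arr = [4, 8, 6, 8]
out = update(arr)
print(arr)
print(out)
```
[4, 8, 6, 8]
[4, 8, 6, 8, 134, 234]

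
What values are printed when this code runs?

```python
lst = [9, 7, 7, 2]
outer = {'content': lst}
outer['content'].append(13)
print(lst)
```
[9, 7, 7, 2, 13]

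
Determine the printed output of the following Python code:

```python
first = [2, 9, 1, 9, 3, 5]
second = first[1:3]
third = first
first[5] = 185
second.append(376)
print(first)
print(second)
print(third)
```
[2, 9, 1, 9, 3, 185]
[9, 1, 376]
[2, 9, 1, 9, 3, 185]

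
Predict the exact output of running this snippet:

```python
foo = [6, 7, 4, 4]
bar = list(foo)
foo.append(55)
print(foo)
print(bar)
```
[6, 7, 4, 4, 55]
[6, 7, 4, 4]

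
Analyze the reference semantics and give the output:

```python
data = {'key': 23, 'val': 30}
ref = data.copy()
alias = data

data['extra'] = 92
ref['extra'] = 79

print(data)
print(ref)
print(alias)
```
{'key': 23, 'val': 30, 'extra': 92}
{'key': 23, 'val': 30, 'extra': 79}
{'key': 23, 'val': 30, 'extra': 92}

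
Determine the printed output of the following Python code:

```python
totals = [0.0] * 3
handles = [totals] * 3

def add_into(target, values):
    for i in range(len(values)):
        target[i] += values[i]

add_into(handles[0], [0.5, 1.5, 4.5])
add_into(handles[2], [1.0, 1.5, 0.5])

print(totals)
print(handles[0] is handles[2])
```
[1.5, 3.0, 5.0]
True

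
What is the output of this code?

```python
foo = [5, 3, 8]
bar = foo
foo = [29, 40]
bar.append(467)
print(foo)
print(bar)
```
[29, 40]
[5, 3, 8, 467]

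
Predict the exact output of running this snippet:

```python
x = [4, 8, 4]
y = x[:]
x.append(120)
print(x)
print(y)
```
[4, 8, 4, 120]
[4, 8, 4]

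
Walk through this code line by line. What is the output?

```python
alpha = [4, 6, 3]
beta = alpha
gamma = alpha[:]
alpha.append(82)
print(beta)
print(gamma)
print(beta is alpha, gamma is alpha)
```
[4, 6, 3, 82]
[4, 6, 3]
True False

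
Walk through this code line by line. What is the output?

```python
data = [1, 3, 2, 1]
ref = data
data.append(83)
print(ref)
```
[1, 3, 2, 1, 83]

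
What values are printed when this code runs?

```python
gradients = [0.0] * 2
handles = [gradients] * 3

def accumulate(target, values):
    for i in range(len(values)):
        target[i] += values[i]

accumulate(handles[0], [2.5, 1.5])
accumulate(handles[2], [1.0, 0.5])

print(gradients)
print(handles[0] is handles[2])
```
[3.5, 2.0]
True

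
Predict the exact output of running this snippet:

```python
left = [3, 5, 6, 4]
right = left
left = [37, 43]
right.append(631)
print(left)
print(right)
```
[37, 43]
[3, 5, 6, 4, 631]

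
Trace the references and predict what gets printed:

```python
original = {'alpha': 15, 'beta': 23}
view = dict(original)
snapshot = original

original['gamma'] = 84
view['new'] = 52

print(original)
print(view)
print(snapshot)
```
{'alpha': 15, 'beta': 23, 'gamma': 84}
{'alpha': 15, 'beta': 23, 'new': 52}
{'alpha': 15, 'beta': 23, 'gamma': 84}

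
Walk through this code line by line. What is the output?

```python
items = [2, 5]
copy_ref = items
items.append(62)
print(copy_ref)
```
[2, 5, 62]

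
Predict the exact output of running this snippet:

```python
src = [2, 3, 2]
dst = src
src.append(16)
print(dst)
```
[2, 3, 2, 16]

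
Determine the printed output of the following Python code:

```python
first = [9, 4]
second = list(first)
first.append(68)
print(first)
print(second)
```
[9, 4, 68]
[9, 4]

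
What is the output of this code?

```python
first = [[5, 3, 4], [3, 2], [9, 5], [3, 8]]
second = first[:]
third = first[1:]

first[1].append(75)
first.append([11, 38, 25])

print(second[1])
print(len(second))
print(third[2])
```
[3, 2, 75]
4
[3, 8]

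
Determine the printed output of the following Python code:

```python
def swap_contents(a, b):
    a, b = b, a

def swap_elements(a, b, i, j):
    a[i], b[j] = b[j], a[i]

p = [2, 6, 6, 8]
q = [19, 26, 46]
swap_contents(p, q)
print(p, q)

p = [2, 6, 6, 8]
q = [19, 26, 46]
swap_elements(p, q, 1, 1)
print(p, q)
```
[2, 6, 6, 8] [19, 26, 46]
[2, 26, 6, 8] [19, 6, 46]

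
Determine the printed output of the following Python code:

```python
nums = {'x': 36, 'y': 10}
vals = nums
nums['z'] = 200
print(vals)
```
{'x': 36, 'y': 10, 'z': 200}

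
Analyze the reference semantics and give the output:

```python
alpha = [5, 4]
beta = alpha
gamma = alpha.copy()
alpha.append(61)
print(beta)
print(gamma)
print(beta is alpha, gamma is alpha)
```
[5, 4, 61]
[5, 4]
True False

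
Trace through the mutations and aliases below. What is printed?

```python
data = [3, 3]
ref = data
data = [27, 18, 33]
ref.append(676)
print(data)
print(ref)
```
[27, 18, 33]
[3, 3, 676]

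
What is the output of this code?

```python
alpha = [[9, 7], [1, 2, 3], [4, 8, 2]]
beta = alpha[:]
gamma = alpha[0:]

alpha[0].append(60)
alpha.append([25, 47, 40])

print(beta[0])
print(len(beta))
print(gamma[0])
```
[9, 7, 60]
3
[9, 7, 60]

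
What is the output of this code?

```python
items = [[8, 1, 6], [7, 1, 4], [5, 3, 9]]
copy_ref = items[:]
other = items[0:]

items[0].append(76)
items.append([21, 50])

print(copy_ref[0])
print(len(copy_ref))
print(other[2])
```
[8, 1, 6, 76]
3
[5, 3, 9]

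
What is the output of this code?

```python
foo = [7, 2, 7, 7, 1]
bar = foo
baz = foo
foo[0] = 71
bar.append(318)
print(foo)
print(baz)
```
[71, 2, 7, 7, 1, 318]
[71, 2, 7, 7, 1, 318]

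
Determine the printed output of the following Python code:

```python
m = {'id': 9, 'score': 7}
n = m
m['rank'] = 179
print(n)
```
{'id': 9, 'score': 7, 'rank': 179}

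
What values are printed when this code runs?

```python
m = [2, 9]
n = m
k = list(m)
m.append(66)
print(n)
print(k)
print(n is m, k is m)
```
[2, 9, 66]
[2, 9]
True False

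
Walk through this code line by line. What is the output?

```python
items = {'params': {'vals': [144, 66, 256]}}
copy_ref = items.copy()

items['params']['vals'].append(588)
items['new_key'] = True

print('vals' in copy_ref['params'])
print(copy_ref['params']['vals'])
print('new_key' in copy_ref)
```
True
[144, 66, 256, 588]
False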